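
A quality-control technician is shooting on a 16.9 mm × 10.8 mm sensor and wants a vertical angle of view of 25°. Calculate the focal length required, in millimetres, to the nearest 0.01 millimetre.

24.36 mm

From α = 2·arctan(h/2f) we get f = h / (2·tan(α/2)).
With h = 10.8 mm and α/2 = 12.5°, tan(α/2) ≈ 0.22169, so f ≈ 10.8 / 0.44339 ≈ 24.3578 mm.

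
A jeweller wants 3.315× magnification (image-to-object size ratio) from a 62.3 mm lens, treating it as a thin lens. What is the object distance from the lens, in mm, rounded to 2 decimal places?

With m = dᵢ/dₒ and 1/f = 1/dₒ + 1/dᵢ, substituting dᵢ = m·dₒ gives 1/f = (1 + 1/m)/dₒ, hence dₒ = f·(1 + 1/m).
dₒ = 62.3 × (1 + 1/3.315) = 62.3 × 1.30166 ≈ 81.093 mm.

81.09 mm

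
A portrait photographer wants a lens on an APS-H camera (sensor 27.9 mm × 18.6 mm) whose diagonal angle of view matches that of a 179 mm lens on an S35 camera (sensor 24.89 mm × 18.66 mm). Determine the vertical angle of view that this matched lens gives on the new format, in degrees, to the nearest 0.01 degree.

5.52°

Sensor diagonal = √(24.89² + 18.66²) = √967.7077 ≈ 31.1080 mm.
Sensor diagonal = √(27.9² + 18.6²) = √1124.3700 ≈ 33.5316 mm.
Equal diagonal AOV ⇒ f₂ = f₁ · 33.5316/31.1080 = 179 × 1.07791 ≈ 192.9459 mm.
Vertical AOV on the new format = 2·arctan(18.6 / (2 × 192.9459)) = 2·arctan(0.04820) ≈ 5.5190°.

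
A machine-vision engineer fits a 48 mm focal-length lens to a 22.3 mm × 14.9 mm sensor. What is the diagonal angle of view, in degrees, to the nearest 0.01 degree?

31.22°

Sensor diagonal = √(22.3² + 14.9²) = √719.3000 ≈ 26.8198 mm.
Angle of view α = 2·arctan(d/2f) with d = 26.8198 mm and f = 48 mm.
d/2f = 0.27937; arctan(0.27937) ≈ 15.6089°, so α ≈ 31.2178°.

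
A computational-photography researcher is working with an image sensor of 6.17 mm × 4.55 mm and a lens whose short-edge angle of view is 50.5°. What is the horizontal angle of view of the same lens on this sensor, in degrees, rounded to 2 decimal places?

From the short-edge AOV: f = 4.55 / (2·tan(25.25°)) = 4.55 / 0.94326 ≈ 4.8237 mm.
Horizontal AOV = 2·arctan(6.17 / (2 × 4.8237)) = 2·arctan(0.63955) ≈ 65.2020°.

65.20°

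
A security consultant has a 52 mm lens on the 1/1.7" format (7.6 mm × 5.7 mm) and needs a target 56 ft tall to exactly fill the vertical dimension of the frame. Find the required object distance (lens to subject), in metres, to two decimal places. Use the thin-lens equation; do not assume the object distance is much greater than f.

155.77 m

W: 56 ft × 304.8 mm/ft = 17068.80 mm.
Magnification m = h/W = dᵢ/dₒ; combined with 1/f = 1/dₒ + 1/dᵢ this gives dₒ = f·(1 + W/h).
dₒ = 52 mm × (1 + 17068.8/5.7) = 52 × 2995.5262 ≈ 155767.363 mm = 155.767 m.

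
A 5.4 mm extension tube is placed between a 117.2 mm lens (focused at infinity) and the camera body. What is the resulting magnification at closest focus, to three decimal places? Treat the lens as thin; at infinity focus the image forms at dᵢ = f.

0.046×

The tube moves the image plane from f to f + e, so dᵢ = 117.2 + 5.4 = 122.6 mm. Focus is achieved when 1/f = 1/dₒ + 1/dᵢ, giving dₒ = 1/(1/f − 1/(f+e)).
Magnification m = dᵢ/dₒ = (f+e)·(1/f − 1/(f+e)) = e/f = 5.4/117.2 ≈ 0.0461.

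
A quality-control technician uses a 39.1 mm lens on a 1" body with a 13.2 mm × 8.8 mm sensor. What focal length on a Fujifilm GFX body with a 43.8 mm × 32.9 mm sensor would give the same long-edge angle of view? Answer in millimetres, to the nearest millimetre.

Equal angle of view means equal width/f ratio, so f₂ = f₁ · (width₂/width₁) = 39.1 × 43.8/13.2.
f₂ = 39.1 × 3.31818 ≈ 129.741 mm.

130 mm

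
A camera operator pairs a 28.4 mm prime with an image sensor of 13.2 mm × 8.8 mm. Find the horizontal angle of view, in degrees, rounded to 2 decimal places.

Angle of view α = 2·arctan(w/2f) with w = 13.2 mm and f = 28.4 mm.
w/2f = 0.23239; arctan(0.23239) ≈ 13.0830°, so α ≈ 26.1660°.

26.17°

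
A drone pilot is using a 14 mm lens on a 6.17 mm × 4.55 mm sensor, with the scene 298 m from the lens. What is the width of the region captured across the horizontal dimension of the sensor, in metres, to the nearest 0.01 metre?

131.33 m

dₒ: 298 m = 298000 mm.
Similar triangles through the lens centre give W/dₒ = w/dᵢ; with 1/f = 1/dₒ + 1/dᵢ this gives W = w·(dₒ − f)/f.
W = 6.17 mm × (298000 − 14) / 14 = 6.17 × 21284.7143 ≈ 131326.687 mm = 131.327 m.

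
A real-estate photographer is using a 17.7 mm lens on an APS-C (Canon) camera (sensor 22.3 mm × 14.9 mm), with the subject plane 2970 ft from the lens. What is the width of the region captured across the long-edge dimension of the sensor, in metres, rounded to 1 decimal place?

1140.5 m

dₒ: 2970 ft × 304.8 mm/ft = 905255.97 mm.
Similar triangles through the lens centre give W/dₒ = w/dᵢ; with 1/f = 1/dₒ + 1/dᵢ this gives W = w·(dₒ − f)/f.
W = 22.3 mm × (905256 − 17.7) / 17.7 = 22.3 × 51143.4051 ≈ 1140497.935 mm = 1140.5 m.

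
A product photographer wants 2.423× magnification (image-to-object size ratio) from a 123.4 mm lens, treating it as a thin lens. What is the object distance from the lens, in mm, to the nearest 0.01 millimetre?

174.33 mm

With m = dᵢ/dₒ and 1/f = 1/dₒ + 1/dᵢ, substituting dᵢ = m·dₒ gives 1/f = (1 + 1/m)/dₒ, hence dₒ = f·(1 + 1/m).
dₒ = 123.4 × (1 + 1/2.423) = 123.4 × 1.41271 ≈ 174.329 mm.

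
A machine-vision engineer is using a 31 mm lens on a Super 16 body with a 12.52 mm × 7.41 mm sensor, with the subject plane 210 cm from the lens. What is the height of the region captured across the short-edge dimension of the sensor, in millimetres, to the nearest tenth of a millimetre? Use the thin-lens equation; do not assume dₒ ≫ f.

dₒ: 210 cm = 2100 mm.
Similar triangles through the lens centre give W/dₒ = h/dᵢ; with 1/f = 1/dₒ + 1/dᵢ this gives W = h·(dₒ − f)/f.
W = 7.41 mm × (2100 − 31) / 31 = 7.41 × 66.7419 ≈ 494.558 mm.

494.6 mm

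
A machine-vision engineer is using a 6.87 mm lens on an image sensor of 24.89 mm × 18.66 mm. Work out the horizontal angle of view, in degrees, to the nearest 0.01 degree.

122.20°

Angle of view α = 2·arctan(w/2f) with w = 24.89 mm and f = 6.87 mm.
w/2f = 1.81150; arctan(1.81150) ≈ 61.1000°, so α ≈ 122.2001°.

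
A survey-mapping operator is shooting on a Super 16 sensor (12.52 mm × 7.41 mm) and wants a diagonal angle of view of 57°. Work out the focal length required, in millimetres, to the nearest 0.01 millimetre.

13.40 mm

Sensor diagonal = √(12.52² + 7.41²) = √211.6585 ≈ 14.5485 mm.
From α = 2·arctan(d/2f) we get f = d / (2·tan(α/2)).
With d = 14.5485 mm and α/2 = 28.5°, tan(α/2) ≈ 0.54296, so f ≈ 14.5485 / 1.08591 ≈ 13.3975 mm.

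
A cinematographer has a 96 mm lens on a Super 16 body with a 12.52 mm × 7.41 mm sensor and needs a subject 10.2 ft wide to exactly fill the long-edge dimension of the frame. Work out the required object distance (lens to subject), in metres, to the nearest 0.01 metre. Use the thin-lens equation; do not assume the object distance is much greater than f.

23.93 m

W: 10.2 ft × 304.8 mm/ft = 3108.96 mm.
Magnification m = w/W = dᵢ/dₒ; combined with 1/f = 1/dₒ + 1/dᵢ this gives dₒ = f·(1 + W/w).
dₒ = 96 mm × (1 + 3108.96/12.52) = 96 × 249.3195 ≈ 23934.670 mm = 23.9347 m.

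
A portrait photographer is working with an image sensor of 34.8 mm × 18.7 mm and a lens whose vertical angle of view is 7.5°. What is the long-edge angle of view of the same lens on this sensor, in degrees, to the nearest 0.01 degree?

From the vertical AOV: f = 18.7 / (2·tan(3.75°)) = 18.7 / 0.13109 ≈ 142.6534 mm.
Long-edge AOV = 2·arctan(34.8 / (2 × 142.6534)) = 2·arctan(0.12197) ≈ 13.9085°.

13.91°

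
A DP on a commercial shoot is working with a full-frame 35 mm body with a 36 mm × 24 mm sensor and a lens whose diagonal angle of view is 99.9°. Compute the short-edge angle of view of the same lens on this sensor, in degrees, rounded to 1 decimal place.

66.8°

Sensor diagonal = √(36² + 24²) = √1872.0000 ≈ 43.2666 mm.
From the diagonal AOV: f = 43.2666 / (2·tan(49.95°)) = 43.2666 / 2.37929 ≈ 18.1847 mm.
Short-edge AOV = 2·arctan(24 / (2 × 18.1847)) = 2·arctan(0.65990) ≈ 66.8413°.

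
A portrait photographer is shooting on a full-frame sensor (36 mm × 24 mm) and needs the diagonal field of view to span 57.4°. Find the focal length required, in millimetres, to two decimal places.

Sensor diagonal = √(36² + 24²) = √1872.0000 ≈ 43.2666 mm.
From α = 2·arctan(d/2f) we get f = d / (2·tan(α/2)).
With d = 43.2666 mm and α/2 = 28.7°, tan(α/2) ≈ 0.54748, so f ≈ 43.2666 / 1.09497 ≈ 39.5140 mm.

39.51 mm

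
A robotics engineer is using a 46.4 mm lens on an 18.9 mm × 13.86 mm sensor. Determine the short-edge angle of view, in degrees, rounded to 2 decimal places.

16.99°

Angle of view α = 2·arctan(h/2f) with h = 13.86 mm and f = 46.4 mm.
h/2f = 0.14935; arctan(0.14935) ≈ 8.4945°, so α ≈ 16.9891°.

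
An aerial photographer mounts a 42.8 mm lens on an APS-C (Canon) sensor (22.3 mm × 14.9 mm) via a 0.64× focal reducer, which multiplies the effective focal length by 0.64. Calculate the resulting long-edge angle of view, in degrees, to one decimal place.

Effective focal length f = 42.8 × 0.64 = 27.392 mm.
α = 2·arctan(22.3 / (2 × 27.392)) = 2·arctan(0.40705) ≈ 44.2979°.

44.3°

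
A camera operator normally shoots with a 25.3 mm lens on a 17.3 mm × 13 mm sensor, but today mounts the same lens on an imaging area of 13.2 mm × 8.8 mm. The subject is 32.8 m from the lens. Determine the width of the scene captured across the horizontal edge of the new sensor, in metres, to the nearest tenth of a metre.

17.1 m

The focal length stays 25.3 mm; the relevant sensor dimension is now w = 13.2 mm. Object distance dₒ = 32.8 m = 32800 mm.
Thin-lens field width W = w·(dₒ − f)/f = 13.2 × (32800 − 25.3)/25.3 ≈ 17099.843 mm = 17.0998 m.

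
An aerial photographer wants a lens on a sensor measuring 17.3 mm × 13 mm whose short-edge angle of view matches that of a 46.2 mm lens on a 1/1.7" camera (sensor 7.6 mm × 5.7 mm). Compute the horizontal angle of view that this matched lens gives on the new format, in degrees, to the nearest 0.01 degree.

9.39°

Equal short-edge AOV ⇒ f₂ = f₁ · 13/5.7 = 46.2 × 2.28070 ≈ 105.3684 mm.
Horizontal AOV on the new format = 2·arctan(17.3 / (2 × 105.3684)) = 2·arctan(0.08209) ≈ 9.3861°.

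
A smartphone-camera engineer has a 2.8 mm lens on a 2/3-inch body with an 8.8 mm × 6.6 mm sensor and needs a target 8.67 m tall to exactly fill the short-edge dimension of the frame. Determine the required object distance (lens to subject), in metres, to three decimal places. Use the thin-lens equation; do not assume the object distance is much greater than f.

3.681 m

W: 8.67 m = 8670 mm.
Magnification m = h/W = dᵢ/dₒ; combined with 1/f = 1/dₒ + 1/dᵢ this gives dₒ = f·(1 + W/h).
dₒ = 2.8 mm × (1 + 8670/6.6) = 2.8 × 1314.6364 ≈ 3680.982 mm = 3.68098 m.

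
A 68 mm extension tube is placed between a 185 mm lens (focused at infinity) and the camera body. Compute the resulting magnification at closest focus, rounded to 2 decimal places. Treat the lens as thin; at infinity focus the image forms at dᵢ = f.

0.37×

The tube moves the image plane from f to f + e, so dᵢ = 185 + 68 = 253 mm. Focus is achieved when 1/f = 1/dₒ + 1/dᵢ, giving dₒ = 1/(1/f − 1/(f+e)).
Magnification m = dᵢ/dₒ = (f+e)·(1/f − 1/(f+e)) = e/f = 68/185 ≈ 0.3676.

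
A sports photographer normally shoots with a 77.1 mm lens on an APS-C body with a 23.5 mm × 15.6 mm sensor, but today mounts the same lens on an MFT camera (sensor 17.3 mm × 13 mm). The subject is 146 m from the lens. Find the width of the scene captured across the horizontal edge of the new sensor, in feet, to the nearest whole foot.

The focal length stays 77.1 mm; the relevant sensor dimension is now w = 17.3 mm. Object distance dₒ = 146 m = 146000 mm.
Thin-lens field width W = w·(dₒ − f)/f = 17.3 × (146000 − 77.1)/77.1 ≈ 32742.752 mm = 32742.752/304.8 ft = 107.424 ft.

107 ft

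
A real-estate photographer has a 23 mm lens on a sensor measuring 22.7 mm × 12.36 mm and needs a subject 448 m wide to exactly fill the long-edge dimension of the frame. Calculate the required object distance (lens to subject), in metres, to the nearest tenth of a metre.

453.9 m

W: 448 m = 448000 mm.
Magnification m = w/W = dᵢ/dₒ; combined with 1/f = 1/dₒ + 1/dᵢ this gives dₒ = f·(1 + W/w).
dₒ = 23 mm × (1 + 448000/22.7) = 23 × 19736.6828 ≈ 453943.705 mm = 453.944 m.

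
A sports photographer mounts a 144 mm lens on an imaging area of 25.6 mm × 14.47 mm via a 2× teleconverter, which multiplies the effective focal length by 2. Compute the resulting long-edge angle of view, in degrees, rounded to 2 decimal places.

5.09°

Effective focal length f = 144 × 2 = 288 mm.
α = 2·arctan(25.6 / (2 × 288)) = 2·arctan(0.04444) ≈ 5.0896°.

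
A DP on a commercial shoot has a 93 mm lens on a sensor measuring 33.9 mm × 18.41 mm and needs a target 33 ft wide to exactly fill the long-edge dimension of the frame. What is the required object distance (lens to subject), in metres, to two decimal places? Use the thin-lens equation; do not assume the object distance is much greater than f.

27.69 m

W: 33 ft × 304.8 mm/ft = 10058.40 mm.
Magnification m = w/W = dᵢ/dₒ; combined with 1/f = 1/dₒ + 1/dᵢ this gives dₒ = f·(1 + W/w).
dₒ = 93 mm × (1 + 10058.4/33.9) = 93 × 297.7080 ≈ 27686.840 mm = 27.6868 m.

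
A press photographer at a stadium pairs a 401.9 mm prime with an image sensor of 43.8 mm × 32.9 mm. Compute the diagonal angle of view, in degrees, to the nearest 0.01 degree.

Sensor diagonal = √(43.8² + 32.9²) = √3000.8500 ≈ 54.7800 mm.
Angle of view α = 2·arctan(d/2f) with d = 54.7800 mm and f = 401.9 mm.
d/2f = 0.06815; arctan(0.06815) ≈ 3.8988°, so α ≈ 7.7975°.

7.80°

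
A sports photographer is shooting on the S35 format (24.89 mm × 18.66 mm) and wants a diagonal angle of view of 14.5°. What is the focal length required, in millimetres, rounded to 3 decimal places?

122.264 mm

Sensor diagonal = √(24.89² + 18.66²) = √967.7077 ≈ 31.1080 mm.
From α = 2·arctan(d/2f) we get f = d / (2·tan(α/2)).
With d = 31.1080 mm and α/2 = 7.25°, tan(α/2) ≈ 0.12722, so f ≈ 31.1080 / 0.25443 ≈ 122.2644 mm.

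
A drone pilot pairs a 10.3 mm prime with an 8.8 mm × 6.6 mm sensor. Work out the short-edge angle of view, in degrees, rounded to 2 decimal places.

Angle of view α = 2·arctan(h/2f) with h = 6.6 mm and f = 10.3 mm.
h/2f = 0.32039; arctan(0.32039) ≈ 17.7649°, so α ≈ 35.5297°.

35.53°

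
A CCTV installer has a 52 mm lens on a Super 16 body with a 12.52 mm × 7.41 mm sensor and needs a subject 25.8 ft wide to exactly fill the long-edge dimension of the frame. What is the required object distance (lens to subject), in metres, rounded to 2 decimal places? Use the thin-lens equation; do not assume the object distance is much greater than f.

32.71 m

W: 25.8 ft × 304.8 mm/ft = 7863.84 mm.
Magnification m = w/W = dᵢ/dₒ; combined with 1/f = 1/dₒ + 1/dᵢ this gives dₒ = f·(1 + W/w).
dₒ = 52 mm × (1 + 7863.84/12.52) = 52 × 629.1022 ≈ 32713.315 mm = 32.7133 m.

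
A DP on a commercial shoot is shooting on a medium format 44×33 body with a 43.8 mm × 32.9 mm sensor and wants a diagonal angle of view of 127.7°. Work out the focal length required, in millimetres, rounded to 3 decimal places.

Sensor diagonal = √(43.8² + 32.9²) = √3000.8500 ≈ 54.7800 mm.
From α = 2·arctan(d/2f) we get f = d / (2·tan(α/2)).
With d = 54.7800 mm and α/2 = 63.85°, tan(α/2) ≈ 2.03675, so f ≈ 54.7800 / 4.07351 ≈ 13.4479 mm.

13.448 mm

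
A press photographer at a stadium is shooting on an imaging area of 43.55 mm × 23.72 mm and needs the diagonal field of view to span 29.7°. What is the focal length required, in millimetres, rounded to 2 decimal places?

93.52 mm

Sensor diagonal = √(43.55² + 23.72²) = √2459.2409 ≈ 49.5907 mm.
From α = 2·arctan(d/2f) we get f = d / (2·tan(α/2)).
With d = 49.5907 mm and α/2 = 14.85°, tan(α/2) ≈ 0.26515, so f ≈ 49.5907 / 0.53029 ≈ 93.5162 mm.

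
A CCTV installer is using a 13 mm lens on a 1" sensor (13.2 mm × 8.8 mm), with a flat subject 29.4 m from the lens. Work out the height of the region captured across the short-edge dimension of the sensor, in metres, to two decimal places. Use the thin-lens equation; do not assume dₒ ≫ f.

dₒ: 29.4 m = 29400 mm.
Similar triangles through the lens centre give W/dₒ = h/dᵢ; with 1/f = 1/dₒ + 1/dᵢ this gives W = h·(dₒ − f)/f.
W = 8.8 mm × (29400 − 13) / 13 = 8.8 × 2260.5385 ≈ 19892.738 mm = 19.8927 m.

19.89 m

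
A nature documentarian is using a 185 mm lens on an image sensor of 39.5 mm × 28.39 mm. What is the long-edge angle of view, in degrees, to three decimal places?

Angle of view α = 2·arctan(w/2f) with w = 39.5 mm and f = 185 mm.
w/2f = 0.10676; arctan(0.10676) ≈ 6.0936°, so α ≈ 12.1873°.

12.187°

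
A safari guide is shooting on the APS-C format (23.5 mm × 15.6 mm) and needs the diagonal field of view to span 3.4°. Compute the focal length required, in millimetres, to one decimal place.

Sensor diagonal = √(23.5² + 15.6²) = √795.6100 ≈ 28.2066 mm.
From α = 2·arctan(d/2f) we get f = d / (2·tan(α/2)).
With d = 28.2066 mm and α/2 = 1.7°, tan(α/2) ≈ 0.02968, so f ≈ 28.2066 / 0.05936 ≈ 475.1890 mm.

475.2 mm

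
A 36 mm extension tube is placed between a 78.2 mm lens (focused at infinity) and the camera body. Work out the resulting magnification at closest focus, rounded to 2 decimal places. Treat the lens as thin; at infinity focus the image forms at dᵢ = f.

0.46×

The tube moves the image plane from f to f + e, so dᵢ = 78.2 + 36 = 114.2 mm. Focus is achieved when 1/f = 1/dₒ + 1/dᵢ, giving dₒ = 1/(1/f − 1/(f+e)).
Magnification m = dᵢ/dₒ = (f+e)·(1/f − 1/(f+e)) = e/f = 36/78.2 ≈ 0.4604.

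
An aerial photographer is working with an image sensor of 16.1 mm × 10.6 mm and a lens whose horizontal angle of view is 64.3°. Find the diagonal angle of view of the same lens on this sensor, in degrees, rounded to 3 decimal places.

From the horizontal AOV: f = 16.1 / (2·tan(32.15°)) = 16.1 / 1.25703 ≈ 12.8080 mm.
Sensor diagonal = √(16.1² + 10.6²) = √371.5700 ≈ 19.2762 mm.
Diagonal AOV = 2·arctan(19.2762 / (2 × 12.8080)) = 2·arctan(0.75251) ≈ 73.9234°.

73.923°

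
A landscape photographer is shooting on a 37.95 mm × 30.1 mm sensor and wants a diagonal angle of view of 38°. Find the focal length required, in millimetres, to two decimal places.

70.34 mm

Sensor diagonal = √(37.95² + 30.1²) = √2346.2125 ≈ 48.4377 mm.
From α = 2·arctan(d/2f) we get f = d / (2·tan(α/2)).
With d = 48.4377 mm and α/2 = 19°, tan(α/2) ≈ 0.34433, so f ≈ 48.4377 / 0.68866 ≈ 70.3367 mm.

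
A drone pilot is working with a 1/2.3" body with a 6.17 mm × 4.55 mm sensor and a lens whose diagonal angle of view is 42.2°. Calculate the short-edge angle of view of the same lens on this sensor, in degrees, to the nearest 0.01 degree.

Sensor diagonal = √(6.17² + 4.55²) = √58.7714 ≈ 7.6663 mm.
From the diagonal AOV: f = 7.6663 / (2·tan(21.1°)) = 7.6663 / 0.77174 ≈ 9.9338 mm.
Short-edge AOV = 2·arctan(4.55 / (2 × 9.9338)) = 2·arctan(0.22902) ≈ 25.7985°.

25.80°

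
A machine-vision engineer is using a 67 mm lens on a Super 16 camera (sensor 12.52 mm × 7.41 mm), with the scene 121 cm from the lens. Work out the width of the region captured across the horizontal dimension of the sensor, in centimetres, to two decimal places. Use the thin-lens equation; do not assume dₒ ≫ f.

dₒ: 121 cm = 1210 mm.
Similar triangles through the lens centre give W/dₒ = w/dᵢ; with 1/f = 1/dₒ + 1/dᵢ this gives W = w·(dₒ − f)/f.
W = 12.52 mm × (1210 − 67) / 67 = 12.52 × 17.0597 ≈ 213.587 mm = 21.3587 cm.

21.36 cm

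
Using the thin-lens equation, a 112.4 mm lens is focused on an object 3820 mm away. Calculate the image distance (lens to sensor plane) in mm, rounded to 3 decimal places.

115.808 mm

1/dᵢ = 1/f − 1/dₒ = 1/112.4 − 1/3820 = 0.0086350 mm⁻¹.
dᵢ = 1/0.0086350 ≈ 115.8075 mm.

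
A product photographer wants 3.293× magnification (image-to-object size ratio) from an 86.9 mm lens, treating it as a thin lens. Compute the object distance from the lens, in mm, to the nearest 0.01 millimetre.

With m = dᵢ/dₒ and 1/f = 1/dₒ + 1/dᵢ, substituting dᵢ = m·dₒ gives 1/f = (1 + 1/m)/dₒ, hence dₒ = f·(1 + 1/m).
dₒ = 86.9 × (1 + 1/3.293) = 86.9 × 1.30367 ≈ 113.289 mm.

113.29 mm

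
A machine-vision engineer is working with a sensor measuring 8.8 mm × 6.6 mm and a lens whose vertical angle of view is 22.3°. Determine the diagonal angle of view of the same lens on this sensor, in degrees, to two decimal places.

From the vertical AOV: f = 6.6 / (2·tan(11.15°)) = 6.6 / 0.39420 ≈ 16.7429 mm.
Sensor diagonal = √(8.8² + 6.6²) = √121.0000 ≈ 11.0000 mm.
Diagonal AOV = 2·arctan(11.0000 / (2 × 16.7429)) = 2·arctan(0.32850) ≈ 36.3705°.

36.37°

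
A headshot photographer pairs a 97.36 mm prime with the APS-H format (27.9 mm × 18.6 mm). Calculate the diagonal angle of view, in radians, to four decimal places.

0.3411 rad

Sensor diagonal = √(27.9² + 18.6²) = √1124.3700 ≈ 33.5316 mm.
Angle of view α = 2·arctan(d/2f) with d = 33.5316 mm and f = 97.36 mm.
d/2f = 0.17220; arctan(0.17220) ≈ 0.1705 rad, so α ≈ 0.3411 rad.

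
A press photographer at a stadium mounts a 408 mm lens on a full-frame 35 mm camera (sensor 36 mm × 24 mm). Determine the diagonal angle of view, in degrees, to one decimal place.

Sensor diagonal = √(36² + 24²) = √1872.0000 ≈ 43.2666 mm.
Angle of view α = 2·arctan(d/2f) with d = 43.2666 mm and f = 408 mm.
d/2f = 0.05302; arctan(0.05302) ≈ 3.0351°, so α ≈ 6.0703°.

6.1°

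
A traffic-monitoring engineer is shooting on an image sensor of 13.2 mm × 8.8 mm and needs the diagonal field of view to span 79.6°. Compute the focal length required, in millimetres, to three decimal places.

9.521 mm

Sensor diagonal = √(13.2² + 8.8²) = √251.6800 ≈ 15.8644 mm.
From α = 2·arctan(d/2f) we get f = d / (2·tan(α/2)).
With d = 15.8644 mm and α/2 = 39.8°, tan(α/2) ≈ 0.83317, so f ≈ 15.8644 / 1.66634 ≈ 9.5205 mm.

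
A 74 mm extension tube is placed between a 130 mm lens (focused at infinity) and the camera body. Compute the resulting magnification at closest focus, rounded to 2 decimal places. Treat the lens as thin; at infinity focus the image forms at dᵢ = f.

The tube moves the image plane from f to f + e, so dᵢ = 130 + 74 = 204 mm. Focus is achieved when 1/f = 1/dₒ + 1/dᵢ, giving dₒ = 1/(1/f − 1/(f+e)).
Magnification m = dᵢ/dₒ = (f+e)·(1/f − 1/(f+e)) = e/f = 74/130 ≈ 0.5692.

0.57×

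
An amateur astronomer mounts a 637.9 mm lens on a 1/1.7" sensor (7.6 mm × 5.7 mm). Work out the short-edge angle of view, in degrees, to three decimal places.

0.512°

Angle of view α = 2·arctan(h/2f) with h = 5.7 mm and f = 637.9 mm.
h/2f = 0.00447; arctan(0.00447) ≈ 0.2560°, so α ≈ 0.5120°.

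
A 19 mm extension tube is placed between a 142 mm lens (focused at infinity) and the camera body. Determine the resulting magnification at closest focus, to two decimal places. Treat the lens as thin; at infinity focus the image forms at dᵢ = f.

The tube moves the image plane from f to f + e, so dᵢ = 142 + 19 = 161 mm. Focus is achieved when 1/f = 1/dₒ + 1/dᵢ, giving dₒ = 1/(1/f − 1/(f+e)).
Magnification m = dᵢ/dₒ = (f+e)·(1/f − 1/(f+e)) = e/f = 19/142 ≈ 0.1338.

0.13×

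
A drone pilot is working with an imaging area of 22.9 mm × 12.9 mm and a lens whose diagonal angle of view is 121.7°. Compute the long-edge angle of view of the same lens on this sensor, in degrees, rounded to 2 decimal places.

Sensor diagonal = √(22.9² + 12.9²) = √690.8200 ≈ 26.2835 mm.
From the diagonal AOV: f = 26.2835 / (2·tan(60.85°)) = 26.2835 / 3.58592 ≈ 7.3296 mm.
Long-edge AOV = 2·arctan(22.9 / (2 × 7.3296)) = 2·arctan(1.56215) ≈ 114.7500°.

114.75°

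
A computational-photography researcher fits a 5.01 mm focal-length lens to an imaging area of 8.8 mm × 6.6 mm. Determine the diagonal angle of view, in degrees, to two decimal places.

95.34°

Sensor diagonal = √(8.8² + 6.6²) = √121.0000 ≈ 11.0000 mm.
Angle of view α = 2·arctan(d/2f) with d = 11.0000 mm and f = 5.01 mm.
d/2f = 1.09780; arctan(1.09780) ≈ 47.6693°, so α ≈ 95.3387°.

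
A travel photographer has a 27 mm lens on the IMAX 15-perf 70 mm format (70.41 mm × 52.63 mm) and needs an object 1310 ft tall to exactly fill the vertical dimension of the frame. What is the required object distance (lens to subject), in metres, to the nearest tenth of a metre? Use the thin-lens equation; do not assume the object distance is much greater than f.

204.9 m

W: 1310 ft × 304.8 mm/ft = 399287.99 mm.
Magnification m = h/W = dᵢ/dₒ; combined with 1/f = 1/dₒ + 1/dᵢ this gives dₒ = f·(1 + W/h).
dₒ = 27 mm × (1 + 399288/52.63) = 27 × 7587.6994 ≈ 204867.883 mm = 204.868 m.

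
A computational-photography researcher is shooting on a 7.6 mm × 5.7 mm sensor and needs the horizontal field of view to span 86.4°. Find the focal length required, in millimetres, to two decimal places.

From α = 2·arctan(w/2f) we get f = w / (2·tan(α/2)).
With w = 7.6 mm and α/2 = 43.2°, tan(α/2) ≈ 0.93906, so f ≈ 7.6 / 1.87813 ≈ 4.0466 mm.

4.05 mm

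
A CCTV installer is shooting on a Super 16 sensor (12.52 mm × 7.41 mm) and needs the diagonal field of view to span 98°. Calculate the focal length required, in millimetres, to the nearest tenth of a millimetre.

Sensor diagonal = √(12.52² + 7.41²) = √211.6585 ≈ 14.5485 mm.
From α = 2·arctan(d/2f) we get f = d / (2·tan(α/2)).
With d = 14.5485 mm and α/2 = 49°, tan(α/2) ≈ 1.15037, so f ≈ 14.5485 / 2.30074 ≈ 6.3234 mm.

6.3 mm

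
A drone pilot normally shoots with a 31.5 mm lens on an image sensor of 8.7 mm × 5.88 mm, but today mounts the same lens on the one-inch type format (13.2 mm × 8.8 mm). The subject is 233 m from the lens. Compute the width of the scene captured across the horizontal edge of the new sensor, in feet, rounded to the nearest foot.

The focal length stays 31.5 mm; the relevant sensor dimension is now w = 13.2 mm. Object distance dₒ = 233 m = 233000 mm.
Thin-lens field width W = w·(dₒ − f)/f = 13.2 × (233000 − 31.5)/31.5 ≈ 97624.895 mm = 97624.895/304.8 ft = 320.292 ft.

320 ft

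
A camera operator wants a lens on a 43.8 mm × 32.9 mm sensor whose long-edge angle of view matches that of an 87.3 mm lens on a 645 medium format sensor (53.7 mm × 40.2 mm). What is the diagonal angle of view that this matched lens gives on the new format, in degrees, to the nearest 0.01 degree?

42.08°

Equal long-edge AOV ⇒ f₂ = f₁ · 43.8/53.7 = 87.3 × 0.81564 ≈ 71.2056 mm.
Sensor diagonal = √(43.8² + 32.9²) = √3000.8500 ≈ 54.7800 mm.
Diagonal AOV on the new format = 2·arctan(54.7800 / (2 × 71.2056)) = 2·arctan(0.38466) ≈ 42.0796°.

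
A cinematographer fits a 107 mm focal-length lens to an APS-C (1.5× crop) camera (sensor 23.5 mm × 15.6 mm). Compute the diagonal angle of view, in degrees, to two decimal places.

15.02°

Sensor diagonal = √(23.5² + 15.6²) = √795.6100 ≈ 28.2066 mm.
Angle of view α = 2·arctan(d/2f) with d = 28.2066 mm and f = 107 mm.
d/2f = 0.13181; arctan(0.13181) ≈ 7.5087°, so α ≈ 15.0173°.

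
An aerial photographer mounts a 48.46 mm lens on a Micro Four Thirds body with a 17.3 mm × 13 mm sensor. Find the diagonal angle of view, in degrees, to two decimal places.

Sensor diagonal = √(17.3² + 13²) = √468.2900 ≈ 21.6400 mm.
Angle of view α = 2·arctan(d/2f) with d = 21.6400 mm and f = 48.46 mm.
d/2f = 0.22328; arctan(0.22328) ≈ 12.5864°, so α ≈ 25.1728°.

25.17°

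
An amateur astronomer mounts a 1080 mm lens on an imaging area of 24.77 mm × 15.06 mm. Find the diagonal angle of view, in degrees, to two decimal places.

Sensor diagonal = √(24.77² + 15.06²) = √840.3565 ≈ 28.9889 mm.
Angle of view α = 2·arctan(d/2f) with d = 28.9889 mm and f = 1080 mm.
d/2f = 0.01342; arctan(0.01342) ≈ 0.7689°, so α ≈ 1.5378°.

1.54°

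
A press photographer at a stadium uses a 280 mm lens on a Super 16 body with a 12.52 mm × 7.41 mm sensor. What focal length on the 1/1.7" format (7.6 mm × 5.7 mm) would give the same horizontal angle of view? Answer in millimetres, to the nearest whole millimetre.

Equal angle of view means equal width/f ratio, so f₂ = f₁ · (width₂/width₁) = 280 × 7.6/12.52.
f₂ = 280 × 0.60703 ≈ 169.968 mm.

170 mm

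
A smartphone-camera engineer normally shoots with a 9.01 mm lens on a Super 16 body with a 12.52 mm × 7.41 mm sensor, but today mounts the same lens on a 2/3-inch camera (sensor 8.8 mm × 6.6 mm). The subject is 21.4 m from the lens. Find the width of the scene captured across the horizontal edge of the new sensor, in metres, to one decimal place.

20.9 m

The focal length stays 9.01 mm; the relevant sensor dimension is now w = 8.8 mm. Object distance dₒ = 21.4 m = 21400 mm.
Thin-lens field width W = w·(dₒ − f)/f = 8.8 × (21400 − 9.01)/9.01 ≈ 20892.421 mm = 20.8924 m.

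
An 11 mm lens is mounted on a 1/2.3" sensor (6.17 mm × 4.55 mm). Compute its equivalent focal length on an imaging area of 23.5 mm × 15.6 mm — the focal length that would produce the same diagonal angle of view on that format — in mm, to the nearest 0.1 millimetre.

Sensor diagonal = √(6.17² + 4.55²) = √58.7714 ≈ 7.6663 mm.
Sensor diagonal = √(23.5² + 15.6²) = √795.6100 ≈ 28.2066 mm.
Equal angle of view means equal diagonal/f ratio, so f₂ = f₁ · (diagonal₂/diagonal₁) = 11 × 28.2066/7.6663.
f₂ = 11 × 3.67932 ≈ 40.472 mm.

40.5 mm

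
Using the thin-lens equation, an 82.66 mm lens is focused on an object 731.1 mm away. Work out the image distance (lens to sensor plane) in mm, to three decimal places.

93.197 mm

1/dᵢ = 1/f − 1/dₒ = 1/82.66 − 1/731.1 = 0.0107299 mm⁻¹.
dᵢ = 1/0.0107299 ≈ 93.1971 mm.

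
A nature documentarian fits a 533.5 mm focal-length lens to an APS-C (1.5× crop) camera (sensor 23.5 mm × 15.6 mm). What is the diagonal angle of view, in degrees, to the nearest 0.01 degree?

3.03°

Sensor diagonal = √(23.5² + 15.6²) = √795.6100 ≈ 28.2066 mm.
Angle of view α = 2·arctan(d/2f) with d = 28.2066 mm and f = 533.5 mm.
d/2f = 0.02644; arctan(0.02644) ≈ 1.5143°, so α ≈ 3.0286°.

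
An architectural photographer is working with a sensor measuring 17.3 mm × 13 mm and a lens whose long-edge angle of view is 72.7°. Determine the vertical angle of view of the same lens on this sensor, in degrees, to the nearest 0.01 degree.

57.89°

From the long-edge AOV: f = 17.3 / (2·tan(36.35°)) = 17.3 / 1.47183 ≈ 11.7540 mm.
Vertical AOV = 2·arctan(13 / (2 × 11.7540)) = 2·arctan(0.55300) ≈ 57.8853°.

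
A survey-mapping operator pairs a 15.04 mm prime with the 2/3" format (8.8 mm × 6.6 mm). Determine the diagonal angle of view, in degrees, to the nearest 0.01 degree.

Sensor diagonal = √(8.8² + 6.6²) = √121.0000 ≈ 11.0000 mm.
Angle of view α = 2·arctan(d/2f) with d = 11.0000 mm and f = 15.04 mm.
d/2f = 0.36569; arctan(0.36569) ≈ 20.0870°, so α ≈ 40.1741°.

40.17°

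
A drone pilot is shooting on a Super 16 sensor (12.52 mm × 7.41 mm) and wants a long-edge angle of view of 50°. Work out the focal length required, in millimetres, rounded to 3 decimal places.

From α = 2·arctan(w/2f) we get f = w / (2·tan(α/2)).
With w = 12.52 mm and α/2 = 25°, tan(α/2) ≈ 0.46631, so f ≈ 12.52 / 0.93262 ≈ 13.4246 mm.

13.425 mm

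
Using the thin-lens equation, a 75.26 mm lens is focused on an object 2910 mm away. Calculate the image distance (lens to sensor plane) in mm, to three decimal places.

77.258 mm

1/dᵢ = 1/f − 1/dₒ = 1/75.26 − 1/2910 = 0.0129436 mm⁻¹.
dᵢ = 1/0.0129436 ≈ 77.2581 mm.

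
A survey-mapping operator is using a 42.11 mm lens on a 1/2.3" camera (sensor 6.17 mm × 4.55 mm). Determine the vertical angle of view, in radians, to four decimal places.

Angle of view α = 2·arctan(h/2f) with h = 4.55 mm and f = 42.11 mm.
h/2f = 0.05403; arctan(0.05403) ≈ 0.0540 rad, so α ≈ 0.1079 rad.

0.1079 rad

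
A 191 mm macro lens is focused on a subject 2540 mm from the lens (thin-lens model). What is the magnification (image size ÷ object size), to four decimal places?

0.0813×

Thin lens: 1/f = 1/dₒ + 1/dᵢ → 1/dᵢ = 1/191 − 1/2540 = 0.0048419 mm⁻¹, so dᵢ ≈ 206.5304 mm.
Magnification m = dᵢ/dₒ = 206.5304/2540 ≈ 0.08131.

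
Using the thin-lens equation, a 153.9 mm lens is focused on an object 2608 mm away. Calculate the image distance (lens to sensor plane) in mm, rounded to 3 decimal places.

163.551 mm

1/dᵢ = 1/f − 1/dₒ = 1/153.9 − 1/2608 = 0.0061143 mm⁻¹.
dᵢ = 1/0.0061143 ≈ 163.5513 mm.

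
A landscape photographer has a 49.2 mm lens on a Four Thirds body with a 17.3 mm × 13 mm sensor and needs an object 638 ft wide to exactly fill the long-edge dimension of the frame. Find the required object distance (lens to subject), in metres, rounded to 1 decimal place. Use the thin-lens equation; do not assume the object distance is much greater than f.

553.1 m

W: 638 ft × 304.8 mm/ft = 194462.39 mm.
Magnification m = w/W = dᵢ/dₒ; combined with 1/f = 1/dₒ + 1/dᵢ this gives dₒ = f·(1 + W/w).
dₒ = 49.2 mm × (1 + 194462/17.3) = 49.2 × 11241.6008 ≈ 553086.759 mm = 553.087 m.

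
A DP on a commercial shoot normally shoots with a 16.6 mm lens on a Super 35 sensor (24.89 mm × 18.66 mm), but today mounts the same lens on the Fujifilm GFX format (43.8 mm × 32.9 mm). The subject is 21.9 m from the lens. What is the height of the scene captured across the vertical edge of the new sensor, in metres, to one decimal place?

The focal length stays 16.6 mm; the relevant sensor dimension is now h = 32.9 mm. Object distance dₒ = 21.9 m = 21900 mm.
Thin-lens field height W = h·(dₒ − f)/f = 32.9 × (21900 − 16.6)/16.6 ≈ 43371.317 mm = 43.3713 m.

43.4 m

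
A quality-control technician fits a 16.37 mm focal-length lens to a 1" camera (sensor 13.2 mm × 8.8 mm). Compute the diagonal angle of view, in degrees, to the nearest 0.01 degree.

51.71°

Sensor diagonal = √(13.2² + 8.8²) = √251.6800 ≈ 15.8644 mm.
Angle of view α = 2·arctan(d/2f) with d = 15.8644 mm and f = 16.37 mm.
d/2f = 0.48456; arctan(0.48456) ≈ 25.8529°, so α ≈ 51.7057°.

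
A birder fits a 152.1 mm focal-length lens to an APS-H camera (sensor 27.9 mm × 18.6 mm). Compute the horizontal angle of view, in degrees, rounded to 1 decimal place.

Angle of view α = 2·arctan(w/2f) with w = 27.9 mm and f = 152.1 mm.
w/2f = 0.09172; arctan(0.09172) ≈ 5.2403°, so α ≈ 10.4806°.

10.5°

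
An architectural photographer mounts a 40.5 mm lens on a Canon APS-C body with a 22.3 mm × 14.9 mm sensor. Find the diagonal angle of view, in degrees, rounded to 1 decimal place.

Sensor diagonal = √(22.3² + 14.9²) = √719.3000 ≈ 26.8198 mm.
Angle of view α = 2·arctan(d/2f) with d = 26.8198 mm and f = 40.5 mm.
d/2f = 0.33111; arctan(0.33111) ≈ 18.3201°, so α ≈ 36.6403°.

36.6°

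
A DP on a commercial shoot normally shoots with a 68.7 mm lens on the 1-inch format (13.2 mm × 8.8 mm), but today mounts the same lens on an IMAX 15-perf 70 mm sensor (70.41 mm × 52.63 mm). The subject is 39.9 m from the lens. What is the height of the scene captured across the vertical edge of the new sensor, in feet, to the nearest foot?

100 ft

The focal length stays 68.7 mm; the relevant sensor dimension is now h = 52.63 mm. Object distance dₒ = 39.9 m = 39900 mm.
Thin-lens field height W = h·(dₒ − f)/f = 52.63 × (39900 − 68.7)/68.7 ≈ 30514.139 mm = 30514.139/304.8 ft = 100.112 ft.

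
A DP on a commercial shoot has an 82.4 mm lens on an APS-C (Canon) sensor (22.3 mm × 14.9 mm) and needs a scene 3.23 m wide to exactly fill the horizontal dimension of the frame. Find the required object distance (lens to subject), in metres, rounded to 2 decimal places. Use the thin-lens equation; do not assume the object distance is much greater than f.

12.02 m

W: 3.23 m = 3230 mm.
Magnification m = w/W = dᵢ/dₒ; combined with 1/f = 1/dₒ + 1/dᵢ this gives dₒ = f·(1 + W/w).
dₒ = 82.4 mm × (1 + 3230/22.3) = 82.4 × 145.8430 ≈ 12017.467 mm = 12.0175 m.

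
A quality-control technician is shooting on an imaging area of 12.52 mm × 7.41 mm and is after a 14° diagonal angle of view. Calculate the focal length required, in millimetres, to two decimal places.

Sensor diagonal = √(12.52² + 7.41²) = √211.6585 ≈ 14.5485 mm.
From α = 2·arctan(d/2f) we get f = d / (2·tan(α/2)).
With d = 14.5485 mm and α/2 = 7°, tan(α/2) ≈ 0.12278, so f ≈ 14.5485 / 0.24557 ≈ 59.2440 mm.

59.24 mm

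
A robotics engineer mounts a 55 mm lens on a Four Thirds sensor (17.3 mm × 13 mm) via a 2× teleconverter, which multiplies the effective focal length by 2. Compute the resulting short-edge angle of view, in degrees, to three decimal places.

6.763°

Effective focal length f = 55 × 2 = 110 mm.
α = 2·arctan(13 / (2 × 110)) = 2·arctan(0.05909) ≈ 6.7635°.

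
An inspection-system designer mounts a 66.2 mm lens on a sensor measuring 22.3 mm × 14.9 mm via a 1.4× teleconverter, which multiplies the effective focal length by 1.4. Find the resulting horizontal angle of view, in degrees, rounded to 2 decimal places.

13.72°

Effective focal length f = 66.2 × 1.4 = 92.68 mm.
α = 2·arctan(22.3 / (2 × 92.68)) = 2·arctan(0.12031) ≈ 13.7202°.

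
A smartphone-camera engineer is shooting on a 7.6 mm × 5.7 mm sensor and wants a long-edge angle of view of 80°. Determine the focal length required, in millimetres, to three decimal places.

From α = 2·arctan(w/2f) we get f = w / (2·tan(α/2)).
With w = 7.6 mm and α/2 = 40°, tan(α/2) ≈ 0.83910, so f ≈ 7.6 / 1.67820 ≈ 4.5287 mm.

4.529 mm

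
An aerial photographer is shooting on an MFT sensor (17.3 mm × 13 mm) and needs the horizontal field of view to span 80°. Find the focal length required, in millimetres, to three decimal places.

From α = 2·arctan(w/2f) we get f = w / (2·tan(α/2)).
With w = 17.3 mm and α/2 = 40°, tan(α/2) ≈ 0.83910, so f ≈ 17.3 / 1.67820 ≈ 10.3087 mm.

10.309 mm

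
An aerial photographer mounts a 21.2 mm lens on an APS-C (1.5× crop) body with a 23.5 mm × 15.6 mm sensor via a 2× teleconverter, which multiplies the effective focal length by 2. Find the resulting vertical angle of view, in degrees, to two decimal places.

Effective focal length f = 21.2 × 2 = 42.4 mm.
α = 2·arctan(15.6 / (2 × 42.4)) = 2·arctan(0.18396) ≈ 20.8474°.

20.85°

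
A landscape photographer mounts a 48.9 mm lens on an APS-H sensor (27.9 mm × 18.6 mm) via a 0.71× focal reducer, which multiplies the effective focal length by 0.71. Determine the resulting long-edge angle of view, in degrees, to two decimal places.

43.78°

Effective focal length f = 48.9 × 0.71 = 34.719 mm.
α = 2·arctan(27.9 / (2 × 34.719)) = 2·arctan(0.40180) ≈ 43.7803°.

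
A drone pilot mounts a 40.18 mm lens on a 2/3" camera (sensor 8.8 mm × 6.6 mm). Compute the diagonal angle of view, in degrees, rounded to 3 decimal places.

15.589°

Sensor diagonal = √(8.8² + 6.6²) = √121.0000 ≈ 11.0000 mm.
Angle of view α = 2·arctan(d/2f) with d = 11.0000 mm and f = 40.18 mm.
d/2f = 0.13688; arctan(0.13688) ≈ 7.7944°, so α ≈ 15.5889°.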